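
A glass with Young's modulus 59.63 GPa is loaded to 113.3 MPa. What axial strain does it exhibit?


Rearrange E = sigma / epsilon:
  epsilon = sigma / E
  E (MPa) = 59.63 * 1000 = 59630
  epsilon = 113.3 / 59630 = 0.0019

0.0019


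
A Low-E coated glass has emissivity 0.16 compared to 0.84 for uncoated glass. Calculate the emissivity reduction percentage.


Percentage reduction = (1 - coated/uncoated) * 100
  Ratio = 0.16 / 0.84 = 0.1905
  Reduction = (1 - 0.1905) * 100 = 81.0%

81.0%


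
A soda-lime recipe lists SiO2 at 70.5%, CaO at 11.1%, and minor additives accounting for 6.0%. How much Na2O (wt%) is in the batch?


Pieces sum to 100%:
  Na2O = 100 - (SiO2 + CaO + others)
  Na2O = 100 - (70.5 + 11.1 + 6.0) = 12.4%

12.4%


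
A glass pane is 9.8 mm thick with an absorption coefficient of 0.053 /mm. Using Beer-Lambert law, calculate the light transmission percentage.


Beer-Lambert law: T = exp(-alpha * thickness)
  exponent = -0.053 * 9.8 = -0.5194
  T = exp(-0.5194) = 0.5949
  Percentage = 0.5949 * 100 = 59.49%

59.49%


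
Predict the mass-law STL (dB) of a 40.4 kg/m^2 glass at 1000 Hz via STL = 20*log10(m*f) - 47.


Mass law: STL = 20 * log10(m * f) - 47
  m * f = 40.4 * 1000 = 40400
  log10(40400) = 4.60638
  STL = 20 * 4.60638 - 47 = 92.1276 - 47 = 45.1 dB

45.1 dB


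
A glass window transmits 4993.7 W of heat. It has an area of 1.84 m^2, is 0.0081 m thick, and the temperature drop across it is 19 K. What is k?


Fourier's law rearranged: k = Q * t / (A * dT)
  Numerator = 4993.7 * 0.0081 = 40.44897
  Denominator = 1.84 * 19 = 34.96
  k = 40.44897 / 34.96 = 1.157 W/mK

1.157 W/mK


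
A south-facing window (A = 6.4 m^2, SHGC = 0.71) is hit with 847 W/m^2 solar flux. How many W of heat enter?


Solar heat gain: Q = Area * SHGC * Irradiance
  Q = 6.4 * 0.71 * 847 = 3848.8 W

3848.8 W


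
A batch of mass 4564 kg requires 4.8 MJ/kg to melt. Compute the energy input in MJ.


Total energy = mass * specific energy
  E = 4564 * 4.8 = 21907.2 MJ

21907.2 MJ


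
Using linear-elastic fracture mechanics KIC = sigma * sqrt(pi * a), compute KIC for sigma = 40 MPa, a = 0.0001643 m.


Fracture toughness: KIC = sigma * sqrt(pi * a)
  pi * a = pi * 0.0001643 = 0.000516164
  sqrt(pi * a) = 0.022719
  KIC = 40 * 0.022719 = 0.909 MPa*sqrt(m)

0.909 MPa*sqrt(m)


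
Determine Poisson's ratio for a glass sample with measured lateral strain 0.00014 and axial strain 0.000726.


Poisson's ratio: nu = lateral strain / axial strain
  nu = 0.00014 / 0.000726 = 0.1928

0.1928


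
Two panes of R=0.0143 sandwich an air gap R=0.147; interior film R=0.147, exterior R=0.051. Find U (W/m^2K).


Total thermal resistance (series):
  R_total = R_in + R_glass + R_air + R_glass + R_out
  R_total = 0.147 + 0.0143 + 0.147 + 0.0143 + 0.051 = 0.3736 m^2K/W
U-value = 1 / R_total = 1 / 0.3736 = 2.677 W/m^2K

2.677 W/m^2K


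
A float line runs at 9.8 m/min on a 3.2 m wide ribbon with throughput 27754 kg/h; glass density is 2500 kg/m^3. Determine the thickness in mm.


Ribbon cross-section from mass balance:
  Volume rate = throughput / density = 27754 / 2500 = 11.1016 m^3/h
  thickness = volume rate / (speed * 60 * width), i.e.
  thickness = throughput / (60 * speed * width * density) * 1000
  thickness = 27754 / (60 * 9.8 * 3.2 * 2500) * 1000 = 5.9 mm

5.9 mm


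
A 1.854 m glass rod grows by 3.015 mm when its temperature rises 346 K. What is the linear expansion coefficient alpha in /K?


Rearrange dL = alpha * L0 * dT for alpha:
  alpha = dL / (L0 * dT)
  alpha = (3.015 / 1000) / (1.854 * 346) = 0.0000047 /K = 4.7 x 10^-6 /K

4.7 x 10^-6 /K


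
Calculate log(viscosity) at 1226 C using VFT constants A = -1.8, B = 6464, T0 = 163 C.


VFT equation: log(eta) = A + B / (T - T0)
  T - T0 = 1226 - 163 = 1063
  B / (T - T0) = 6464 / 1063 = 6.081
  log(eta) = -1.8 + 6.081 = 4.281

4.281


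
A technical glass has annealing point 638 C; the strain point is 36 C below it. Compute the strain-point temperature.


Strain point = annealing point - difference:
  T_strain = 638 - 36 = 602 C

602 C


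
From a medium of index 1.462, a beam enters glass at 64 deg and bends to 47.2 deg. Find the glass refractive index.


Apply Snell's law: n1 * sin(theta1) = n2 * sin(theta2)
  n2 = n1 * sin(theta1) / sin(theta2)
  sin(64) = 0.898794
  sin(47.2) = 0.73373
  n2 = 1.462 * 0.898794 / 0.73373 = 1.7909

1.7909


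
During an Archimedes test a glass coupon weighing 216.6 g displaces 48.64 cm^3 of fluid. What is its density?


Use the definition of density:
  rho = mass / volume
  rho = 216.6 / 48.64 = 4.453 g/cm^3

4.453 g/cm^3


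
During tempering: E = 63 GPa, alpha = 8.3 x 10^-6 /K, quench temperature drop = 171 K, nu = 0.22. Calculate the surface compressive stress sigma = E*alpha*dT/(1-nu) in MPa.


Tempering stress: sigma = E * alpha * dT / (1 - nu)
  E (MPa) = 63 * 1000 = 63000
  Numerator = 63000 * (8.3 x 10^-6) * 171 = 89.4159
  Denominator = 1 - 0.22 = 0.78
  sigma = 89.4159 / 0.78 = 114.6 MPa

114.6 MPa


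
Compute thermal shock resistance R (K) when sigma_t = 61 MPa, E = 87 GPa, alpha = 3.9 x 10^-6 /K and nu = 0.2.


Thermal shock resistance: R = sigma * (1 - nu) / (E * alpha)
  Numerator = 61 * (1 - 0.2) = 48.8
  Denominator = 87 * 1000 * (3.9 x 10^-6) = 0.3393
  R = 48.8 / 0.3393 = 143.8 K

143.8 K


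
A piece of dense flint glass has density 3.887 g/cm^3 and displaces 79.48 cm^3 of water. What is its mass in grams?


Rearrange rho = m / V:
  m = rho * V
  m = 3.887 * 79.48 = 308.939 g

308.939 g


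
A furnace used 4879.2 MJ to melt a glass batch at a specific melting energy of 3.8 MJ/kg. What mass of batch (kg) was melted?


Rearrange E = m * s for m:
  m = E / s
  m = 4879.2 / 3.8 = 1284.0 kg

1284.0 kg


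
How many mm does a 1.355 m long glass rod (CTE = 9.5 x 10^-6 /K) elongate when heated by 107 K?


Thermal expansion formula: dL = alpha * L0 * dT
  dL = (9.5 x 10^-6) * 1.355 * 107 = 0.00137736 m
Convert to mm: 0.00137736 * 1000 = 1.3774 mm

1.3774 mm


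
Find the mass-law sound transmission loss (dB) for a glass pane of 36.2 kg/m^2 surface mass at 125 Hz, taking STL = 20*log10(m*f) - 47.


Mass law: STL = 20 * log10(m * f) - 47
  m * f = 36.2 * 125 = 4525
  log10(4525) = 3.65562
  STL = 20 * 3.65562 - 47 = 73.1124 - 47 = 26.1 dB

26.1 dB


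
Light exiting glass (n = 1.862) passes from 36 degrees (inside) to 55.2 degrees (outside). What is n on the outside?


Apply Snell's law: n1 * sin(theta1) = n2 * sin(theta2)
  n2 = n1 * sin(theta1) / sin(theta2)
  sin(36) = 0.587785
  sin(55.2) = 0.821149
  n2 = 1.862 * 0.587785 / 0.821149 = 1.3328

1.3328


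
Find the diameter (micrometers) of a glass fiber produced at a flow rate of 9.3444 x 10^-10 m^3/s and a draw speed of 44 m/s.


Cross-sectional area from continuity:
  A = Q / v = 9.3444 x 10^-10 / 44 = 2.123727 x 10^-11 m^2
Diameter from circular cross-section:
  d = sqrt(4A / pi) * 10^6 (m -> um)
  d = sqrt(4 * 2.123727 x 10^-11 / pi) * 10^6 = 5.2 um

5.2 um


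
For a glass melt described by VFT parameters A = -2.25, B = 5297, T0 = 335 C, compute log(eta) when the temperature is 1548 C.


VFT equation: log(eta) = A + B / (T - T0)
  T - T0 = 1548 - 335 = 1213
  B / (T - T0) = 5297 / 1213 = 4.367
  log(eta) = -2.25 + 4.367 = 2.117

2.117


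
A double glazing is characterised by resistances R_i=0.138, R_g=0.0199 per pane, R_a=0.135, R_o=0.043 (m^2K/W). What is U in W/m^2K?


Total thermal resistance (series):
  R_total = R_in + R_glass + R_air + R_glass + R_out
  R_total = 0.138 + 0.0199 + 0.135 + 0.0199 + 0.043 = 0.3558 m^2K/W
U-value = 1 / R_total = 1 / 0.3558 = 2.811 W/m^2K

2.811 W/m^2K


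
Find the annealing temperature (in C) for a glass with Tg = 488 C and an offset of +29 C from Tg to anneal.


The annealing temperature is Tg plus the offset:
  T_anneal = 488 + 29 = 517 C

517 C


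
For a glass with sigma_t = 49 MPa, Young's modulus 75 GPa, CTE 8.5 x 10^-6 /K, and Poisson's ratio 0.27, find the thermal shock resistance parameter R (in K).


Thermal shock resistance: R = sigma * (1 - nu) / (E * alpha)
  Numerator = 49 * (1 - 0.27) = 35.77
  Denominator = 75 * 1000 * (8.5 x 10^-6) = 0.6375
  R = 35.77 / 0.6375 = 56.1 K

56.1 K


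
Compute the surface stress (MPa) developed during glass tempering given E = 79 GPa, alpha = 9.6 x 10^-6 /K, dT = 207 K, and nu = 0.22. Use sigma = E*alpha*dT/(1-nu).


Tempering stress: sigma = E * alpha * dT / (1 - nu)
  E (MPa) = 79 * 1000 = 79000
  Numerator = 79000 * (9.6 x 10^-6) * 207 = 156.9888
  Denominator = 1 - 0.22 = 0.78
  sigma = 156.9888 / 0.78 = 201.3 MPa

201.3 MPa


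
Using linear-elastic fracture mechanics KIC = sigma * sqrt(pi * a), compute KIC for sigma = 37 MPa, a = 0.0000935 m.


Fracture toughness: KIC = sigma * sqrt(pi * a)
  pi * a = pi * 0.0000935 = 0.000293739
  sqrt(pi * a) = 0.017139
  KIC = 37 * 0.017139 = 0.634 MPa*sqrt(m)

0.634 MPa*sqrt(m)


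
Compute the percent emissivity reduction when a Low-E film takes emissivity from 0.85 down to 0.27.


Percentage reduction = (1 - coated/uncoated) * 100
  Ratio = 0.27 / 0.85 = 0.3176
  Reduction = (1 - 0.3176) * 100 = 68.2%

68.2%


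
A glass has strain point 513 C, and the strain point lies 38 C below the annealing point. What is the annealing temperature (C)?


T_anneal = T_strain + gap:
  T_anneal = 513 + 38 = 551 C

551 C


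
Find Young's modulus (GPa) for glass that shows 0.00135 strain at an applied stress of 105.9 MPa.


Young's modulus: E = stress / strain
  E = 105.9 MPa / 0.00135 = 78444.44 MPa
Convert to GPa: 78444.44 / 1000 = 78.44 GPa

78.44 GPa


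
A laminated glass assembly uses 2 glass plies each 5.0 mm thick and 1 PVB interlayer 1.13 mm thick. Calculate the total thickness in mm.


Total thickness = glass contribution + PVB contribution
  Glass: 2 * 5.0 = 10.0 mm
  PVB: 1 * 1.13 = 1.13 mm
  Total = 10.0 + 1.13 = 11.13 mm

11.13 mm


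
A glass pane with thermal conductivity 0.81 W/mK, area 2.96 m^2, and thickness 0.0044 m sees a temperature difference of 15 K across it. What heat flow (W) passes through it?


Fourier's law: Q = k * A * dT / t
  Q = 0.81 * 2.96 * 15 / 0.0044
  Q = 35.964 / 0.0044 = 8173.6 W

8173.6 W


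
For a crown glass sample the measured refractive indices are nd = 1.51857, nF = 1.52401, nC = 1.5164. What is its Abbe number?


Abbe number formula: Vd = (nd - 1) / (nF - nC)
  nd - 1 = 1.51857 - 1 = 0.51857
  nF - nC = 1.52401 - 1.5164 = 0.00761
  Vd = 0.51857 / 0.00761 = 68.14

68.14


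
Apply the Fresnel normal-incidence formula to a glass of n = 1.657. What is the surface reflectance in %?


Fresnel reflectance at normal incidence:
  R = ((n - 1)/(n + 1))^2
  (n - 1)/(n + 1) = (1.657 - 1)/(1.657 + 1) = 0.247271
  R = 0.247271^2 = 0.0611429
  R(%) = 0.0611429 * 100 = 6.114%

6.114%


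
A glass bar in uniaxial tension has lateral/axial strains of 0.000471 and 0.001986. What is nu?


Poisson's ratio: nu = lateral strain / axial strain
  nu = 0.000471 / 0.001986 = 0.2372

0.2372


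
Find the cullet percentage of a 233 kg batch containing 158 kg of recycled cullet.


Cullet ratio = (cullet mass / total batch mass) * 100
  Ratio = 158 / 233 * 100 = 67.81%

67.81%


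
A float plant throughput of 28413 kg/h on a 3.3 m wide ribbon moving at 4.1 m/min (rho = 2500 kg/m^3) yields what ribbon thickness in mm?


Ribbon cross-section from mass balance:
  Volume rate = throughput / density = 28413 / 2500 = 11.3652 m^3/h
  thickness = volume rate / (speed * 60 * width), i.e.
  thickness = throughput / (60 * speed * width * density) * 1000
  thickness = 28413 / (60 * 4.1 * 3.3 * 2500) * 1000 = 14.0 mm

14.0 mm


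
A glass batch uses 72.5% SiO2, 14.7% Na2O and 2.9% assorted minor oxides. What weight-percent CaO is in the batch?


Pieces sum to 100%:
  CaO = 100 - (SiO2 + Na2O + others)
  CaO = 100 - (72.5 + 14.7 + 2.9) = 9.9%

9.9%


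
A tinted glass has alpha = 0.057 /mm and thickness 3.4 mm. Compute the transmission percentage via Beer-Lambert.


Beer-Lambert law: T = exp(-alpha * thickness)
  exponent = -0.057 * 3.4 = -0.1938
  T = exp(-0.1938) = 0.8238
  Percentage = 0.8238 * 100 = 82.38%

82.38%


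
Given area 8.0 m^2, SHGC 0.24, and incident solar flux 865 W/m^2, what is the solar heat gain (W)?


Solar heat gain: Q = Area * SHGC * Irradiance
  Q = 8.0 * 0.24 * 865 = 1660.8 W

1660.8 W


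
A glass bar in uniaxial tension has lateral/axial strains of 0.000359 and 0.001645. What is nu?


Poisson's ratio: nu = lateral strain / axial strain
  nu = 0.000359 / 0.001645 = 0.2182

0.2182


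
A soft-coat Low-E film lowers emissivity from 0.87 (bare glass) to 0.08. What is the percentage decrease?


Percentage reduction = (1 - coated/uncoated) * 100
  Ratio = 0.08 / 0.87 = 0.092
  Reduction = (1 - 0.092) * 100 = 90.8%

90.8%


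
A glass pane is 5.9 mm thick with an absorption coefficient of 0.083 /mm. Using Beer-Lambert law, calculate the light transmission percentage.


Beer-Lambert law: T = exp(-alpha * thickness)
  exponent = -0.083 * 5.9 = -0.4897
  T = exp(-0.4897) = 0.6128
  Percentage = 0.6128 * 100 = 61.28%

61.28%


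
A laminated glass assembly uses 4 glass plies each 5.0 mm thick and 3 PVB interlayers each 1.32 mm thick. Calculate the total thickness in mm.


Total thickness = glass contribution + PVB contribution
  Glass: 4 * 5.0 = 20.0 mm
  PVB: 3 * 1.32 = 3.96 mm
  Total = 20.0 + 3.96 = 23.96 mm

23.96 mm


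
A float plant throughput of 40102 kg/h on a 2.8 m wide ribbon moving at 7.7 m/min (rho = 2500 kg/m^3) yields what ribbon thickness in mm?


Ribbon cross-section from mass balance:
  Volume rate = throughput / density = 40102 / 2500 = 16.0408 m^3/h
  thickness = volume rate / (speed * 60 * width), i.e.
  thickness = throughput / (60 * speed * width * density) * 1000
  thickness = 40102 / (60 * 7.7 * 2.8 * 2500) * 1000 = 12.4 mm

12.4 mm


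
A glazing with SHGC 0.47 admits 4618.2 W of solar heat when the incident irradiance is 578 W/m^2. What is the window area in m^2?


Rearrange Q = Area * SHGC * Irradiance:
  Area = Q / (SHGC * Irradiance)
  Area = 4618.2 / (0.47 * 578) = 17.0 m^2

17.0 m^2


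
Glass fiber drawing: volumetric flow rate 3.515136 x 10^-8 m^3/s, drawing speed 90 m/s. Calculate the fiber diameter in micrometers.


Cross-sectional area from continuity:
  A = Q / v = 3.515136 x 10^-8 / 90 = 3.905707 x 10^-10 m^2
Diameter from circular cross-section:
  d = sqrt(4A / pi) * 10^6 (m -> um)
  d = sqrt(4 * 3.905707 x 10^-10 / pi) * 10^6 = 22.3 um

22.3 um


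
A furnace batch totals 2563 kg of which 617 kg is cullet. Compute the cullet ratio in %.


Cullet ratio = (cullet mass / total batch mass) * 100
  Ratio = 617 / 2563 * 100 = 24.07%

24.07%


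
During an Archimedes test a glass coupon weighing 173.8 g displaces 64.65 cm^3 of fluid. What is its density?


Use the definition of density:
  rho = mass / volume
  rho = 173.8 / 64.65 = 2.688 g/cm^3

2.688 g/cm^3


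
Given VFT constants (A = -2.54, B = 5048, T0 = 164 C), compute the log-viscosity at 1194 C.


VFT equation: log(eta) = A + B / (T - T0)
  T - T0 = 1194 - 164 = 1030
  B / (T - T0) = 5048 / 1030 = 4.901
  log(eta) = -2.54 + 4.901 = 2.361

2.361


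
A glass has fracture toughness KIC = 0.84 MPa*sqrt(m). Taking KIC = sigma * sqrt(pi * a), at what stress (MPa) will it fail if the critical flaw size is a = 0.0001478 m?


Rearrange KIC = sigma * sqrt(pi * a):
  sigma = KIC / sqrt(pi * a)
  sqrt(pi * 0.0001478) = 0.021548
  sigma = 0.84 / 0.021548 = 38.98 MPa

38.98 MPa


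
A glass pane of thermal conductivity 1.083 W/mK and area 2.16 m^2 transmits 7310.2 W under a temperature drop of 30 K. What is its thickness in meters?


Fourier's law: t = k * A * dT / Q
  t = 1.083 * 2.16 * 30 / 7310.2
  t = 70.1784 / 7310.2 = 0.0096 m

0.0096 m


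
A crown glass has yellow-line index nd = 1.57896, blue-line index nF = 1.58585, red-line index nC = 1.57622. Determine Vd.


Abbe number formula: Vd = (nd - 1) / (nF - nC)
  nd - 1 = 1.57896 - 1 = 0.57896
  nF - nC = 1.58585 - 1.57622 = 0.00963
  Vd = 0.57896 / 0.00963 = 60.12

60.12


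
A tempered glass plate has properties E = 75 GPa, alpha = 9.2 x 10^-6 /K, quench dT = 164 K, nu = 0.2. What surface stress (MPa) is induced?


Tempering stress: sigma = E * alpha * dT / (1 - nu)
  E (MPa) = 75 * 1000 = 75000
  Numerator = 75000 * (9.2 x 10^-6) * 164 = 113.16
  Denominator = 1 - 0.2 = 0.8
  sigma = 113.16 / 0.8 = 141.4 MPa

141.4 MPa


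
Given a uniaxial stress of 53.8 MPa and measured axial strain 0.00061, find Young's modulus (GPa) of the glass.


Young's modulus: E = stress / strain
  E = 53.8 MPa / 0.00061 = 88196.72 MPa
Convert to GPa: 88196.72 / 1000 = 88.2 GPa

88.2 GPa


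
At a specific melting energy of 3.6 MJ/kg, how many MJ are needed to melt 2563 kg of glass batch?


Total energy = mass * specific energy
  E = 2563 * 3.6 = 9226.8 MJ

9226.8 MJ


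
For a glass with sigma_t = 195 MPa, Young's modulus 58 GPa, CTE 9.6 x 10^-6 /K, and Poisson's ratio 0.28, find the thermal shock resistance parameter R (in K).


Thermal shock resistance: R = sigma * (1 - nu) / (E * alpha)
  Numerator = 195 * (1 - 0.28) = 140.4
  Denominator = 58 * 1000 * (9.6 x 10^-6) = 0.5568
  R = 140.4 / 0.5568 = 252.2 K

252.2 K


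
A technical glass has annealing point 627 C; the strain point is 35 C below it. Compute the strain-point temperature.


Strain point = annealing point - difference:
  T_strain = 627 - 35 = 592 C

592 C


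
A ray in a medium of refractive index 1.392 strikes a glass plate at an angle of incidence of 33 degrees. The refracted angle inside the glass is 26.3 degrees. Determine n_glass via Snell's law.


Apply Snell's law: n1 * sin(theta1) = n2 * sin(theta2)
  n2 = n1 * sin(theta1) / sin(theta2)
  sin(33) = 0.544639
  sin(26.3) = 0.443071
  n2 = 1.392 * 0.544639 / 0.443071 = 1.7111

1.7111


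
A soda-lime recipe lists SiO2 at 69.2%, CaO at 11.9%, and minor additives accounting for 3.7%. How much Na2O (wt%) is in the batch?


Pieces sum to 100%:
  Na2O = 100 - (SiO2 + CaO + others)
  Na2O = 100 - (69.2 + 11.9 + 3.7) = 15.2%

15.2%


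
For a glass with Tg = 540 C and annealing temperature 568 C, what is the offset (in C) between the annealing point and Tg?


Offset = T_anneal - Tg:
  offset = 568 - 540 = 28 C

28 C


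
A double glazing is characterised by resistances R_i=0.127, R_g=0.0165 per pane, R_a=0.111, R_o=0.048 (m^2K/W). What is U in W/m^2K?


Total thermal resistance (series):
  R_total = R_in + R_glass + R_air + R_glass + R_out
  R_total = 0.127 + 0.0165 + 0.111 + 0.0165 + 0.048 = 0.319 m^2K/W
U-value = 1 / R_total = 1 / 0.319 = 3.135 W/m^2K

3.135 W/m^2K


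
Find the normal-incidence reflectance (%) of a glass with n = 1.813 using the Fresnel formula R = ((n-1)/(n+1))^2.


Fresnel reflectance at normal incidence:
  R = ((n - 1)/(n + 1))^2
  (n - 1)/(n + 1) = (1.813 - 1)/(1.813 + 1) = 0.289015
  R = 0.289015^2 = 0.0835297
  R(%) = 0.0835297 * 100 = 8.353%

8.353%


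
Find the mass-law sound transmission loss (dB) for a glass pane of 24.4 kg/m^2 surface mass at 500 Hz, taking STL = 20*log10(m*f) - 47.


Mass law: STL = 20 * log10(m * f) - 47
  m * f = 24.4 * 500 = 12200
  log10(12200) = 4.08636
  STL = 20 * 4.08636 - 47 = 81.7272 - 47 = 34.7 dB

34.7 dB


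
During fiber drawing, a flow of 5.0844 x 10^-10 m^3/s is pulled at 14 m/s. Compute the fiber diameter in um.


Cross-sectional area from continuity:
  A = Q / v = 5.0844 x 10^-10 / 14 = 3.631714 x 10^-11 m^2
Diameter from circular cross-section:
  d = sqrt(4A / pi) * 10^6 (m -> um)
  d = sqrt(4 * 3.631714 x 10^-11 / pi) * 10^6 = 6.8 um

6.8 um


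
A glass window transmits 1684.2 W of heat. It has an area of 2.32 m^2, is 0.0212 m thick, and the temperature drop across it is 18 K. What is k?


Fourier's law rearranged: k = Q * t / (A * dT)
  Numerator = 1684.2 * 0.0212 = 35.70504
  Denominator = 2.32 * 18 = 41.76
  k = 35.70504 / 41.76 = 0.855 W/mK

0.855 W/mK


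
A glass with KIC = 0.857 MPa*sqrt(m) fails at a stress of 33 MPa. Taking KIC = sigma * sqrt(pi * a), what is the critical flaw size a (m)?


Rearrange KIC = sigma * sqrt(pi * a):
  sqrt(pi * a) = KIC / sigma
  sqrt(pi * a) = 0.857 / 33 = 0.02597
  a = (KIC / sigma)^2 / pi
  a = 0.02597^2 / pi = 0.0002147 m

0.0002147 m


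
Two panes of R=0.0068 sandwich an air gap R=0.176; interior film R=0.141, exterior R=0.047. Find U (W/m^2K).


Total thermal resistance (series):
  R_total = R_in + R_glass + R_air + R_glass + R_out
  R_total = 0.141 + 0.0068 + 0.176 + 0.0068 + 0.047 = 0.3776 m^2K/W
U-value = 1 / R_total = 1 / 0.3776 = 2.648 W/m^2K

2.648 W/m^2K


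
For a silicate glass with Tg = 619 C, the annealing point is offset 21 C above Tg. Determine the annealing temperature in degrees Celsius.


The annealing temperature is Tg plus the offset:
  T_anneal = 619 + 21 = 640 C

640 C


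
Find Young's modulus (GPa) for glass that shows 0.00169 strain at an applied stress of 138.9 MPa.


Young's modulus: E = stress / strain
  E = 138.9 MPa / 0.00169 = 82189.35 MPa
Convert to GPa: 82189.35 / 1000 = 82.19 GPa

82.19 GPa


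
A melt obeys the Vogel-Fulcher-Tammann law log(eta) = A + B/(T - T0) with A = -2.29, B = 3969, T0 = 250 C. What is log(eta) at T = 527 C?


VFT equation: log(eta) = A + B / (T - T0)
  T - T0 = 527 - 250 = 277
  B / (T - T0) = 3969 / 277 = 14.329
  log(eta) = -2.29 + 14.329 = 12.039

12.039


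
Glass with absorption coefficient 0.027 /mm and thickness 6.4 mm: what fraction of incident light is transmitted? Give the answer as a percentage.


Beer-Lambert law: T = exp(-alpha * thickness)
  exponent = -0.027 * 6.4 = -0.1728
  T = exp(-0.1728) = 0.8413
  Percentage = 0.8413 * 100 = 84.13%

84.13%


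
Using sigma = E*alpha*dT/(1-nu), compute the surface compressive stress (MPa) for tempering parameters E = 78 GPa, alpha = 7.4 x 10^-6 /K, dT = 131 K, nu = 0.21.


Tempering stress: sigma = E * alpha * dT / (1 - nu)
  E (MPa) = 78 * 1000 = 78000
  Numerator = 78000 * (7.4 x 10^-6) * 131 = 75.6132
  Denominator = 1 - 0.21 = 0.79
  sigma = 75.6132 / 0.79 = 95.7 MPa

95.7 MPa


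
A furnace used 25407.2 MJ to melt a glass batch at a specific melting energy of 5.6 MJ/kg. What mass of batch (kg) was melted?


Rearrange E = m * s for m:
  m = E / s
  m = 25407.2 / 5.6 = 4537.0 kg

4537.0 kg


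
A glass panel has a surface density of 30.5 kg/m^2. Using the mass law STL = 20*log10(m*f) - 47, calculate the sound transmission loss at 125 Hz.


Mass law: STL = 20 * log10(m * f) - 47
  m * f = 30.5 * 125 = 3812.5
  log10(3812.5) = 3.58121
  STL = 20 * 3.58121 - 47 = 71.6242 - 47 = 24.6 dB

24.6 dB


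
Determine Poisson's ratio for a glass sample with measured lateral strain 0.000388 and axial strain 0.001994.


Poisson's ratio: nu = lateral strain / axial strain
  nu = 0.000388 / 0.001994 = 0.1946

0.1946


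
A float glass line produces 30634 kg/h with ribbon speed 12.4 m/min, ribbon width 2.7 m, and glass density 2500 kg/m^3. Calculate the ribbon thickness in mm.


Ribbon cross-section from mass balance:
  Volume rate = throughput / density = 30634 / 2500 = 12.2536 m^3/h
  thickness = volume rate / (speed * 60 * width), i.e.
  thickness = throughput / (60 * speed * width * density) * 1000
  thickness = 30634 / (60 * 12.4 * 2.7 * 2500) * 1000 = 6.1 mm

6.1 mm


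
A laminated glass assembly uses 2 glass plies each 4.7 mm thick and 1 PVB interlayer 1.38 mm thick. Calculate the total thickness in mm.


Total thickness = glass contribution + PVB contribution
  Glass: 2 * 4.7 = 9.4 mm
  PVB: 1 * 1.38 = 1.38 mm
  Total = 9.4 + 1.38 = 10.78 mm

10.78 mm


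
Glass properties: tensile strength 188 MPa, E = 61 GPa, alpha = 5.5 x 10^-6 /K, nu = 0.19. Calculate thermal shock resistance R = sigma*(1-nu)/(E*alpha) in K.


Thermal shock resistance: R = sigma * (1 - nu) / (E * alpha)
  Numerator = 188 * (1 - 0.19) = 152.28
  Denominator = 61 * 1000 * (5.5 x 10^-6) = 0.3355
  R = 152.28 / 0.3355 = 453.9 K

453.9 K


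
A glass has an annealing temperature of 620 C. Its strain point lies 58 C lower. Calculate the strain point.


Strain point = annealing point - difference:
  T_strain = 620 - 58 = 562 C

562 C


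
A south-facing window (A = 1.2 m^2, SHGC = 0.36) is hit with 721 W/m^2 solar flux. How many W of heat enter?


Solar heat gain: Q = Area * SHGC * Irradiance
  Q = 1.2 * 0.36 * 721 = 311.5 W

311.5 W


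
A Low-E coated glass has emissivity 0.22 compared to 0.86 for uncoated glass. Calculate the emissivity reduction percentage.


Percentage reduction = (1 - coated/uncoated) * 100
  Ratio = 0.22 / 0.86 = 0.2558
  Reduction = (1 - 0.2558) * 100 = 74.4%

74.4%


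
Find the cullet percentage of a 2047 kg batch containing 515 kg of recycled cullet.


Cullet ratio = (cullet mass / total batch mass) * 100
  Ratio = 515 / 2047 * 100 = 25.16%

25.16%


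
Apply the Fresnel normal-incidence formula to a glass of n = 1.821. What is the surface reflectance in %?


Fresnel reflectance at normal incidence:
  R = ((n - 1)/(n + 1))^2
  (n - 1)/(n + 1) = (1.821 - 1)/(1.821 + 1) = 0.291032
  R = 0.291032^2 = 0.0846996
  R(%) = 0.0846996 * 100 = 8.47%

8.47%


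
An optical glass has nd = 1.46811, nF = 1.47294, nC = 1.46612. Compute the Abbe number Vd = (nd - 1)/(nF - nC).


Abbe number formula: Vd = (nd - 1) / (nF - nC)
  nd - 1 = 1.46811 - 1 = 0.46811
  nF - nC = 1.47294 - 1.46612 = 0.00682
  Vd = 0.46811 / 0.00682 = 68.64

68.64


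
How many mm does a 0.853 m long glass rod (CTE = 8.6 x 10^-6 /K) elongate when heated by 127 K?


Thermal expansion formula: dL = alpha * L0 * dT
  dL = (8.6 x 10^-6) * 0.853 * 127 = 0.00093165 m
Convert to mm: 0.00093165 * 1000 = 0.9316 mm

0.9316 mm


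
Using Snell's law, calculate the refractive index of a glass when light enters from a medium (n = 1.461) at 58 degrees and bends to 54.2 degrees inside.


Apply Snell's law: n1 * sin(theta1) = n2 * sin(theta2)
  n2 = n1 * sin(theta1) / sin(theta2)
  sin(58) = 0.848048
  sin(54.2) = 0.811064
  n2 = 1.461 * 0.848048 / 0.811064 = 1.5276

1.5276


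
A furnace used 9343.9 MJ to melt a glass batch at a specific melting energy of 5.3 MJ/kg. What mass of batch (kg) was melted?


Rearrange E = m * s for m:
  m = E / s
  m = 9343.9 / 5.3 = 1763.0 kg

1763.0 kg


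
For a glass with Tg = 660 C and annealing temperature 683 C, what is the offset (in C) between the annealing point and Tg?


Offset = T_anneal - Tg:
  offset = 683 - 660 = 23 C

23 C


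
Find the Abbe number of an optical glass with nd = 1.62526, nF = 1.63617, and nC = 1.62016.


Abbe number formula: Vd = (nd - 1) / (nF - nC)
  nd - 1 = 1.62526 - 1 = 0.62526
  nF - nC = 1.63617 - 1.62016 = 0.01601
  Vd = 0.62526 / 0.01601 = 39.05

39.05


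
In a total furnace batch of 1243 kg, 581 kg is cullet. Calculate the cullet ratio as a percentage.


Cullet ratio = (cullet mass / total batch mass) * 100
  Ratio = 581 / 1243 * 100 = 46.74%

46.74%


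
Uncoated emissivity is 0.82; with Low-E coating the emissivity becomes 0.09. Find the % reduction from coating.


Percentage reduction = (1 - coated/uncoated) * 100
  Ratio = 0.09 / 0.82 = 0.1098
  Reduction = (1 - 0.1098) * 100 = 89.0%

89.0%


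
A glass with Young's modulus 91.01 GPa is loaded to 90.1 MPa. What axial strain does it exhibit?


Rearrange E = sigma / epsilon:
  epsilon = sigma / E
  E (MPa) = 91.01 * 1000 = 91010
  epsilon = 90.1 / 91010 = 0.00099

0.00099


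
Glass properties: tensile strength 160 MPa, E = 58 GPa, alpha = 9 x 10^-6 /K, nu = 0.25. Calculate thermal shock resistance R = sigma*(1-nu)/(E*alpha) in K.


Thermal shock resistance: R = sigma * (1 - nu) / (E * alpha)
  Numerator = 160 * (1 - 0.25) = 120.0
  Denominator = 58 * 1000 * (9 x 10^-6) = 0.522
  R = 120.0 / 0.522 = 229.9 K

229.9 K


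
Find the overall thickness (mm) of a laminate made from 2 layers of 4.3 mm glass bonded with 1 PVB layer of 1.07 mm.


Total thickness = glass contribution + PVB contribution
  Glass: 2 * 4.3 = 8.6 mm
  PVB: 1 * 1.07 = 1.07 mm
  Total = 8.6 + 1.07 = 9.67 mm

9.67 mm


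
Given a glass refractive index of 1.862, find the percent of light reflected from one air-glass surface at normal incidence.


Fresnel reflectance at normal incidence:
  R = ((n - 1)/(n + 1))^2
  (n - 1)/(n + 1) = (1.862 - 1)/(1.862 + 1) = 0.301188
  R = 0.301188^2 = 0.0907142
  R(%) = 0.0907142 * 100 = 9.071%

9.071%


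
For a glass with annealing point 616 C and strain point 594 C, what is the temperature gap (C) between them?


Gap = T_anneal - T_strain:
  gap = 616 - 594 = 22 C

22 C


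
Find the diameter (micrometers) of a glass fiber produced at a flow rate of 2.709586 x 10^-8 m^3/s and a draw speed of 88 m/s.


Cross-sectional area from continuity:
  A = Q / v = 2.709586 x 10^-8 / 88 = 3.079075 x 10^-10 m^2
Diameter from circular cross-section:
  d = sqrt(4A / pi) * 10^6 (m -> um)
  d = sqrt(4 * 3.079075 x 10^-10 / pi) * 10^6 = 19.8 um

19.8 um


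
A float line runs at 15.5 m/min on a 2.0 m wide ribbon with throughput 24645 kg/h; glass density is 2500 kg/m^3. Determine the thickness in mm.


Ribbon cross-section from mass balance:
  Volume rate = throughput / density = 24645 / 2500 = 9.858 m^3/h
  thickness = volume rate / (speed * 60 * width), i.e.
  thickness = throughput / (60 * speed * width * density) * 1000
  thickness = 24645 / (60 * 15.5 * 2.0 * 2500) * 1000 = 5.3 mm

5.3 mm


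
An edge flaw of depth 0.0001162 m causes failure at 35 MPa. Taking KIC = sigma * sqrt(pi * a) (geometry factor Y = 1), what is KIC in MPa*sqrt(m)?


Fracture toughness: KIC = sigma * sqrt(pi * a)
  pi * a = pi * 0.0001162 = 0.000365053
  sqrt(pi * a) = 0.019106
  KIC = 35 * 0.019106 = 0.669 MPa*sqrt(m)

0.669 MPa*sqrt(m)


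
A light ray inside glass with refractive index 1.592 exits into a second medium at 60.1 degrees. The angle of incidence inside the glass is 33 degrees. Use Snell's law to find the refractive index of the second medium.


Apply Snell's law: n1 * sin(theta1) = n2 * sin(theta2)
  n2 = n1 * sin(theta1) / sin(theta2)
  sin(33) = 0.544639
  sin(60.1) = 0.866897
  n2 = 1.592 * 0.544639 / 0.866897 = 1.0002

1.0002


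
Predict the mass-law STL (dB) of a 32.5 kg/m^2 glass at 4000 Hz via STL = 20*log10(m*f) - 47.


Mass law: STL = 20 * log10(m * f) - 47
  m * f = 32.5 * 4000 = 130000
  log10(130000) = 5.11394
  STL = 20 * 5.11394 - 47 = 102.2788 - 47 = 55.3 dB

55.3 dB


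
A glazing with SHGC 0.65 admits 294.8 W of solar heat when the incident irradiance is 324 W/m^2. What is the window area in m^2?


Rearrange Q = Area * SHGC * Irradiance:
  Area = Q / (SHGC * Irradiance)
  Area = 294.8 / (0.65 * 324) = 1.4 m^2

1.4 m^2


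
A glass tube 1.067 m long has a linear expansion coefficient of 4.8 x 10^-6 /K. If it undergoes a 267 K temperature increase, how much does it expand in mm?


Thermal expansion formula: dL = alpha * L0 * dT
  dL = (4.8 x 10^-6) * 1.067 * 267 = 0.00136747 m
Convert to mm: 0.00136747 * 1000 = 1.3675 mm

1.3675 mm


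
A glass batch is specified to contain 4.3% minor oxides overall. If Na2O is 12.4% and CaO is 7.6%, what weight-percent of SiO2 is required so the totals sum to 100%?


Known pieces sum to 100%:
  SiO2 = 100 - (others + Na2O + CaO)
  SiO2 = 100 - (4.3 + 12.4 + 7.6) = 75.7%

75.7%


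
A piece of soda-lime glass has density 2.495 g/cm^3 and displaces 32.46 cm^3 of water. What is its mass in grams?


Rearrange rho = m / V:
  m = rho * V
  m = 2.495 * 32.46 = 80.988 g

80.988 g


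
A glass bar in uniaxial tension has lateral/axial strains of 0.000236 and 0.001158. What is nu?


Poisson's ratio: nu = lateral strain / axial strain
  nu = 0.000236 / 0.001158 = 0.2038

0.2038


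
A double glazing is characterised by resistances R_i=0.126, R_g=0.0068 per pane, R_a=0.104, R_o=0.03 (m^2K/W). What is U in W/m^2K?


Total thermal resistance (series):
  R_total = R_in + R_glass + R_air + R_glass + R_out
  R_total = 0.126 + 0.0068 + 0.104 + 0.0068 + 0.03 = 0.2736 m^2K/W
U-value = 1 / R_total = 1 / 0.2736 = 3.655 W/m^2K

3.655 W/m^2K


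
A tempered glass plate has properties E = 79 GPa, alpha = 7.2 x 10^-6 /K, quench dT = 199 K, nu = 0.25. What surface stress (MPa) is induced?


Tempering stress: sigma = E * alpha * dT / (1 - nu)
  E (MPa) = 79 * 1000 = 79000
  Numerator = 79000 * (7.2 x 10^-6) * 199 = 113.1912
  Denominator = 1 - 0.25 = 0.75
  sigma = 113.1912 / 0.75 = 150.9 MPa

150.9 MPa


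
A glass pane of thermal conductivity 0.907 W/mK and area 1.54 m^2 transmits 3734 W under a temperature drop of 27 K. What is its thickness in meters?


Fourier's law: t = k * A * dT / Q
  t = 0.907 * 1.54 * 27 / 3734
  t = 37.71306 / 3734 = 0.0101 m

0.0101 m


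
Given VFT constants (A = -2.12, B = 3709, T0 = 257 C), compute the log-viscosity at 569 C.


VFT equation: log(eta) = A + B / (T - T0)
  T - T0 = 569 - 257 = 312
  B / (T - T0) = 3709 / 312 = 11.888
  log(eta) = -2.12 + 11.888 = 9.768

9.768


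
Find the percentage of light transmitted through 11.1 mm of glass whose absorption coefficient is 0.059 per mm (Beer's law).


Beer-Lambert law: T = exp(-alpha * thickness)
  exponent = -0.059 * 11.1 = -0.6549
  T = exp(-0.6549) = 0.5195
  Percentage = 0.5195 * 100 = 51.95%

51.95%


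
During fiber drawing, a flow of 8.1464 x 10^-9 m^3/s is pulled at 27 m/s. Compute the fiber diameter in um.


Cross-sectional area from continuity:
  A = Q / v = 8.1464 x 10^-9 / 27 = 3.017185 x 10^-10 m^2
Diameter from circular cross-section:
  d = sqrt(4A / pi) * 10^6 (m -> um)
  d = sqrt(4 * 3.017185 x 10^-10 / pi) * 10^6 = 19.6 um

19.6 um


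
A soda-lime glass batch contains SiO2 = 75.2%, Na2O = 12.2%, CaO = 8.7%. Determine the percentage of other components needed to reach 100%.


Sum the three major oxides:
  SiO2 + Na2O + CaO = 75.2 + 12.2 + 8.7 = 96.1%
Subtract from 100%:
  Others = 100 - 96.1 = 3.9%

3.9%


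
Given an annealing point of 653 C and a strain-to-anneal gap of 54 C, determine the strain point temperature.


Strain point = annealing point - difference:
  T_strain = 653 - 54 = 599 C

599 C


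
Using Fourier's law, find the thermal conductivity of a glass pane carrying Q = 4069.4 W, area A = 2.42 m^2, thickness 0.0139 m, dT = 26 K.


Fourier's law rearranged: k = Q * t / (A * dT)
  Numerator = 4069.4 * 0.0139 = 56.56466
  Denominator = 2.42 * 26 = 62.92
  k = 56.56466 / 62.92 = 0.899 W/mK

0.899 W/mK


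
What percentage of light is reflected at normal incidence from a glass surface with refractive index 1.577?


Fresnel reflectance at normal incidence:
  R = ((n - 1)/(n + 1))^2
  (n - 1)/(n + 1) = (1.577 - 1)/(1.577 + 1) = 0.223904
  R = 0.223904^2 = 0.050133
  R(%) = 0.050133 * 100 = 5.013%

5.013%


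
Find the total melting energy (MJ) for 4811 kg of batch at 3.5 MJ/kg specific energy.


Total energy = mass * specific energy
  E = 4811 * 3.5 = 16838.5 MJ

16838.5 MJ


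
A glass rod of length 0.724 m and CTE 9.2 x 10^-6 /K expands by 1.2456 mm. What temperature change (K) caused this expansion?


Rearrange dL = alpha * L0 * dT for dT:
  dT = dL / (alpha * L0)
  dL (m) = 1.2456 / 1000 = 0.0012456
  dT = 0.0012456 / ((9.2 x 10^-6) * 0.724) = 187.0 K

187.0 K


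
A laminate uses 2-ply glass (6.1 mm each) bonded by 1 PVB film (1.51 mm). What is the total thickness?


Total thickness = glass contribution + PVB contribution
  Glass: 2 * 6.1 = 12.2 mm
  PVB: 1 * 1.51 = 1.51 mm
  Total = 12.2 + 1.51 = 13.71 mm

13.71 mm


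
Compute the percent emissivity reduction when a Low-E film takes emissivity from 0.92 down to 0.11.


Percentage reduction = (1 - coated/uncoated) * 100
  Ratio = 0.11 / 0.92 = 0.1196
  Reduction = (1 - 0.1196) * 100 = 88.0%

88.0%


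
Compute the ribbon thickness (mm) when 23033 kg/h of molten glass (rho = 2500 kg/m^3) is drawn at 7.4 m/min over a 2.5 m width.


Ribbon cross-section from mass balance:
  Volume rate = throughput / density = 23033 / 2500 = 9.2132 m^3/h
  thickness = volume rate / (speed * 60 * width), i.e.
  thickness = throughput / (60 * speed * width * density) * 1000
  thickness = 23033 / (60 * 7.4 * 2.5 * 2500) * 1000 = 8.3 mm

8.3 mm


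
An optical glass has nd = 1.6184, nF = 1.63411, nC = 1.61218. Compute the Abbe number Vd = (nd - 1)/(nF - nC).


Abbe number formula: Vd = (nd - 1) / (nF - nC)
  nd - 1 = 1.6184 - 1 = 0.6184
  nF - nC = 1.63411 - 1.61218 = 0.02193
  Vd = 0.6184 / 0.02193 = 28.2

28.2


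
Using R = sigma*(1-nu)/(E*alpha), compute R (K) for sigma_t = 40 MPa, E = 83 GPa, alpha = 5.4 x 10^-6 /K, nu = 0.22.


Thermal shock resistance: R = sigma * (1 - nu) / (E * alpha)
  Numerator = 40 * (1 - 0.22) = 31.2
  Denominator = 83 * 1000 * (5.4 x 10^-6) = 0.4482
  R = 31.2 / 0.4482 = 69.6 K

69.6 K


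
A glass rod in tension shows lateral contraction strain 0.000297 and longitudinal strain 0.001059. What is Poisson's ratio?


Poisson's ratio: nu = lateral strain / axial strain
  nu = 0.000297 / 0.001059 = 0.2805

0.2805


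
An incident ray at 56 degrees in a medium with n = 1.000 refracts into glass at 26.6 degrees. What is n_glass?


Apply Snell's law: n1 * sin(theta1) = n2 * sin(theta2)
  n2 = n1 * sin(theta1) / sin(theta2)
  sin(56) = 0.829038
  sin(26.6) = 0.447759
  n2 = 1.000 * 0.829038 / 0.447759 = 1.8515

1.8515


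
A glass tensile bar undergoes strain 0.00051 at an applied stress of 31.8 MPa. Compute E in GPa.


Young's modulus: E = stress / strain
  E = 31.8 MPa / 0.00051 = 62352.94 MPa
Convert to GPa: 62352.94 / 1000 = 62.35 GPa

62.35 GPa


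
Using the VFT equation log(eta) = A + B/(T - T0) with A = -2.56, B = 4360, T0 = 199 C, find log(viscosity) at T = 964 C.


VFT equation: log(eta) = A + B / (T - T0)
  T - T0 = 964 - 199 = 765
  B / (T - T0) = 4360 / 765 = 5.699
  log(eta) = -2.56 + 5.699 = 3.139

3.139


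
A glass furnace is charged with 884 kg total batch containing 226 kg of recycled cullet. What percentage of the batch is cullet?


Cullet ratio = (cullet mass / total batch mass) * 100
  Ratio = 226 / 884 * 100 = 25.57%

25.57%


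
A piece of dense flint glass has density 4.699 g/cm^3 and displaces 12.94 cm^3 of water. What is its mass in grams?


Rearrange rho = m / V:
  m = rho * V
  m = 4.699 * 12.94 = 60.805 g

60.805 g


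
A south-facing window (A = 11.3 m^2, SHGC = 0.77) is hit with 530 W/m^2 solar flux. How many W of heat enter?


Solar heat gain: Q = Area * SHGC * Irradiance
  Q = 11.3 * 0.77 * 530 = 4611.5 W

4611.5 W


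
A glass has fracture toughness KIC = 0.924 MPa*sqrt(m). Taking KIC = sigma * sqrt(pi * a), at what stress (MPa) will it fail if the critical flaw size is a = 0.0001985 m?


Rearrange KIC = sigma * sqrt(pi * a):
  sigma = KIC / sqrt(pi * a)
  sqrt(pi * 0.0001985) = 0.024972
  sigma = 0.924 / 0.024972 = 37.0 MPa

37.0 MPa


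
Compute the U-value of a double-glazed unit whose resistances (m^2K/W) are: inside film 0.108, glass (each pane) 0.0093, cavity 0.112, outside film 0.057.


Total thermal resistance (series):
  R_total = R_in + R_glass + R_air + R_glass + R_out
  R_total = 0.108 + 0.0093 + 0.112 + 0.0093 + 0.057 = 0.2956 m^2K/W
U-value = 1 / R_total = 1 / 0.2956 = 3.383 W/m^2K

3.383 W/m^2K


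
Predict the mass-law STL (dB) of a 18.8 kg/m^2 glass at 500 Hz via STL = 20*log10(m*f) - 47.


Mass law: STL = 20 * log10(m * f) - 47
  m * f = 18.8 * 500 = 9400
  log10(9400) = 3.97313
  STL = 20 * 3.97313 - 47 = 79.4626 - 47 = 32.5 dB

32.5 dB


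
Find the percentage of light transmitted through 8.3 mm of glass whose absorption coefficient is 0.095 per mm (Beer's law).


Beer-Lambert law: T = exp(-alpha * thickness)
  exponent = -0.095 * 8.3 = -0.7885
  T = exp(-0.7885) = 0.4545
  Percentage = 0.4545 * 100 = 45.45%

45.45%


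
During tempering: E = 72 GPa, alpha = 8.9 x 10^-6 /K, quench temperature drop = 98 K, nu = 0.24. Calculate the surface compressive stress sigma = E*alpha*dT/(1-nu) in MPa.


Tempering stress: sigma = E * alpha * dT / (1 - nu)
  E (MPa) = 72 * 1000 = 72000
  Numerator = 72000 * (8.9 x 10^-6) * 98 = 62.7984
  Denominator = 1 - 0.24 = 0.76
  sigma = 62.7984 / 0.76 = 82.6 MPa

82.6 MPa
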